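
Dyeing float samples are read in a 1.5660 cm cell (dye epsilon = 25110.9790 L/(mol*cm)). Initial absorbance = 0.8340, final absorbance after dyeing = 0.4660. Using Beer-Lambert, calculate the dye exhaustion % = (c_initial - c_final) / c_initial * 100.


c_initial = A_i / (epsilon * l) = 0.8340 / (25110.9790 * 1.5660) = 2.1209e-05 mol/L
c_final = A_f / (epsilon * l) = 0.4660 / (25110.9790 * 1.5660) = 1.1850e-05 mol/L
Exhaustion = (c_initial - c_final) / c_initial * 100 = (2.1209e-05 - 1.1850e-05) / 2.1209e-05 * 100 = 44.1247 %


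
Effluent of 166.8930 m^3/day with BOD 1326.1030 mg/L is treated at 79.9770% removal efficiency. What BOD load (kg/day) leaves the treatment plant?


Load_in = volume * conc / 1000 = 166.8930 * 1326.1030 / 1000 = 221.3173 kg/day
Removed = Load_in * eff / 100 = 221.3173 * 79.9770 / 100 = 177.0029 kg/day
Load_out = Load_in - Removed = 221.3173 - 177.0029 = 44.3144 kg/day


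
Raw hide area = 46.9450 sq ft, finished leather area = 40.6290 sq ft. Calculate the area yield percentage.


Formula: Yield = finished / raw * 100
Substituting: Yield = 40.6290 / 46.9450 * 100
Result: 86.5460 %


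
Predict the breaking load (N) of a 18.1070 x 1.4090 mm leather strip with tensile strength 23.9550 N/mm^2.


Formula: F = TS * w * t
Substituting: F = 23.9550 * 18.1070 * 1.4090
Result: 611.1582 N


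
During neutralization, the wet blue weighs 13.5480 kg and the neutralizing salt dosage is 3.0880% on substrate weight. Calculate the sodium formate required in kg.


Formula: Neutralizer = substrate * pct / 100
Substituting: Neutralizer = 13.5480 * 3.0880 / 100
Result: 0.4184 kg


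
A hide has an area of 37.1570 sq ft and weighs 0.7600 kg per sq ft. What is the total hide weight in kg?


Formula: Weight = area * weight_per_sqft
Substituting: Weight = 37.1570 * 0.7600
Result: 28.2393 kg


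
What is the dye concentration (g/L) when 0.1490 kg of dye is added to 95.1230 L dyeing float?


Formula: Conc = dye_mass(kg) / volume(L) * 1000
Substituting: Conc = 0.1490 / 95.1230 * 1000
Result: 1.5664 g/L


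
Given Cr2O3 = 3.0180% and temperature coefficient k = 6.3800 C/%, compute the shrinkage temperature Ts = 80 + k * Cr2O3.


Formula: Ts = 80 + k * Cr2O3
Substituting: Ts = 80 + 6.3800 * 3.0180
Result: 99.2548 C


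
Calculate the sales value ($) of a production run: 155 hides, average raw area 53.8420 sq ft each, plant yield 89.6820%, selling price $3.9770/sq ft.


Raw_total = N * avg_area = 155 * 53.8420 = 8345.5100 sq ft
Finished = Raw_total * yield / 100 = 8345.5100 * 89.6820 / 100 = 7484.4203 sq ft
Value = Finished * price = 7484.4203 * 3.9770 = 29765.5394 $


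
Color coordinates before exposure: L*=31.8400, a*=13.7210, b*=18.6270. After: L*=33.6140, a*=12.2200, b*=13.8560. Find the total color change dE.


dL = 1.7740, da = -1.5010, db = -4.7710
dE = sqrt(1.7740^2 + (-1.5010)^2 + (-4.7710)^2) = 5.3068


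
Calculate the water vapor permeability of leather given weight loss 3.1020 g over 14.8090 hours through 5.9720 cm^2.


Formula: WVP = loss / (area * time)
Substituting: WVP = 3.1020 / (5.9720 * 14.8090)
Result: 0.0350749 g/(cm^2*hr)


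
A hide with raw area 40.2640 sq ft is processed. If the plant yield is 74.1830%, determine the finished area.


Formula: finished = raw * yield / 100
Substituting: finished = 40.2640 * 74.1830 / 100
Result: 29.8690 sq ft


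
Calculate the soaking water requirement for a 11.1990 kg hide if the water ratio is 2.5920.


Formula: Water = hide_weight * ratio
Substituting: Water = 11.1990 * 2.5920
Result: 29.0278 kg


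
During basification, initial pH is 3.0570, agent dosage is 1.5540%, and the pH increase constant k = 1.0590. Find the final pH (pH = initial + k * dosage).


Formula: pH_final = pH_initial + k * base_pct
Substituting: pH_final = 3.0570 + 1.0590 * 1.5540
Result: 4.7027


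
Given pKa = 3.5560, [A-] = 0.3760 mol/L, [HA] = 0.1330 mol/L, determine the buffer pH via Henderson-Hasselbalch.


ratio = [A-] / [HA] = 0.3760 / 0.1330 = 2.8271
log10(ratio) = 0.4513
pH = pKa + log10(ratio) = 3.5560 + 0.4513 = 4.0073


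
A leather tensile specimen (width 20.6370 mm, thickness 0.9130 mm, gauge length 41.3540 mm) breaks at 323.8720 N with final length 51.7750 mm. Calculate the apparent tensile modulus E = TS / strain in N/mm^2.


TS = F / (w * t) = 323.8720 / (20.6370 * 0.9130) = 17.1892 N/mm^2
strain = (Lf - L0) / L0 = (51.7750 - 41.3540) / 41.3540 = 0.2520
E = TS / strain = 17.1892 / 0.2520 = 68.2125 N/mm^2


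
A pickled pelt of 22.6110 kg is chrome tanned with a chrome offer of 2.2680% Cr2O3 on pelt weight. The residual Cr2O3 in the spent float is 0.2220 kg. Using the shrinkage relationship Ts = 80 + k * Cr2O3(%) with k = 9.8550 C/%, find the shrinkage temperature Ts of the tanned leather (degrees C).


Offered = pelt * offer_pct / 100 = 22.6110 * 2.2680 / 100 = 0.5128 kg
Uptake = offered - residual = 0.5128 - 0.2220 = 0.2908 kg
Cr2O3% on pelt = uptake / pelt * 100 = 0.2908 / 22.6110 * 100 = 1.2862 %
Ts = 80 + k * Cr2O3% = 80 + 9.8550 * 1.2862 = 92.6753 C


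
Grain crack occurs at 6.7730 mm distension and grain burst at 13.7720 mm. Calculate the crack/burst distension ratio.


Formula: Ratio = crack / burst
Substituting: Ratio = 6.7730 / 13.7720
Result: 0.4918


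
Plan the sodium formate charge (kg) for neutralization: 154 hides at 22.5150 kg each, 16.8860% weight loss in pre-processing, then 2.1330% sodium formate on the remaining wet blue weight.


Total_raw = N * avg_wt = 154 * 22.5150 = 3467.3100 kg
Substrate = Total_raw * (1 - loss/100) = 3467.3100 * (1 - 16.8860/100) = 2881.8200 kg
Neutralizer = Substrate * pct / 100 = 2881.8200 * 2.1330 / 100 = 61.4692 kg


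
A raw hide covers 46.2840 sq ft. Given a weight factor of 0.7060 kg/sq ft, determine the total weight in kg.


Formula: Weight = area * weight_per_sqft
Substituting: Weight = 46.2840 * 0.7060
Result: 32.6765 kg


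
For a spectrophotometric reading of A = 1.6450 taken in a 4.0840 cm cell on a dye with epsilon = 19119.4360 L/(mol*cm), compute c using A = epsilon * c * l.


Formula: c = A / (epsilon * l)
Substituting: c = 1.6450 / (19119.4360 * 4.0840)
Result: 2.1067e-05 mol/L


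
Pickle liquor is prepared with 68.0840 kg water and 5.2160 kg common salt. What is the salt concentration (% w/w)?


Formula: Conc = salt / (water + salt) * 100
Substituting: Conc = 5.2160 / (68.0840 + 5.2160) * 100
Result: 7.1160 %


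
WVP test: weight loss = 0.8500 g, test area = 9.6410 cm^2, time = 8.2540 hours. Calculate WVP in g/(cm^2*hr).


Formula: WVP = loss / (area * time)
Substituting: WVP = 0.8500 / (9.6410 * 8.2540)
Result: 0.0106815 g/(cm^2*hr)


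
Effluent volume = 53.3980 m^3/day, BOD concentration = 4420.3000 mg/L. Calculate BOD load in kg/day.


Formula: BOD_load = volume * conc / 1000
Substituting: BOD_load = 53.3980 * 4420.3000 / 1000
Result: 236.0352 kg/day


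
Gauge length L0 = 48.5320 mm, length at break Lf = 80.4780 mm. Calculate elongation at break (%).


Formula: Elongation = (Lf - L0) / L0 * 100
Substituting: Elongation = (80.4780 - 48.5320) / 48.5320 * 100
Result: 65.8246 %


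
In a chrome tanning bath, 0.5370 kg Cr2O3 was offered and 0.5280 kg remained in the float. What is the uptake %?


Formula: Uptake = (offered - residual) / offered * 100
Substituting: Uptake = (0.5370 - 0.5280) / 0.5370 * 100
Result: 1.6760 %


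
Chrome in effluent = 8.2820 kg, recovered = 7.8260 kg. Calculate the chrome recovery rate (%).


Formula: Recovery = recovered / input * 100
Substituting: Recovery = 7.8260 / 8.2820 * 100
Result: 94.4941 %


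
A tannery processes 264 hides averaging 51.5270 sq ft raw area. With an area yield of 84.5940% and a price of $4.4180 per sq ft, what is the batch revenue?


Raw_total = N * avg_area = 264 * 51.5270 = 13603.1280 sq ft
Finished = Raw_total * yield / 100 = 13603.1280 * 84.5940 / 100 = 11507.4301 sq ft
Value = Finished * price = 11507.4301 * 4.4180 = 50839.8262 $


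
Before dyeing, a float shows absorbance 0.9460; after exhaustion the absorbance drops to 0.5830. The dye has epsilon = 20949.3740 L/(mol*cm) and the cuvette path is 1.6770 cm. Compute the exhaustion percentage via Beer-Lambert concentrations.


c_initial = A_i / (epsilon * l) = 0.9460 / (20949.3740 * 1.6770) = 2.6927e-05 mol/L
c_final = A_f / (epsilon * l) = 0.5830 / (20949.3740 * 1.6770) = 1.6595e-05 mol/L
Exhaustion = (c_initial - c_final) / c_initial * 100 = (2.6927e-05 - 1.6595e-05) / 2.6927e-05 * 100 = 38.3721 %


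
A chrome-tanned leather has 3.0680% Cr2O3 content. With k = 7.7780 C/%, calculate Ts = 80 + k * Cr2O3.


Formula: Ts = 80 + k * Cr2O3
Substituting: Ts = 80 + 7.7780 * 3.0680
Result: 103.8629 C


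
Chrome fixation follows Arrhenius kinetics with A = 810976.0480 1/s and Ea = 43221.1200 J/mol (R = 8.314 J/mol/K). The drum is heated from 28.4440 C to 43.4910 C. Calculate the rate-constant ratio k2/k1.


T1 = 28.4440 + 273.15 = 301.5940 K; T2 = 43.4910 + 273.15 = 316.6410 K
k1 = A * exp(-Ea/(R*T1)) = 810976.0480 * exp(-43221.1200/(8.314*301.5940)) = 0.0264878 1/s
k2 = A * exp(-Ea/(R*T2)) = 810976.0480 * exp(-43221.1200/(8.314*316.6410)) = 0.0600875 1/s
k2/k1 = 0.0600875 / 0.0264878 = 2.2685


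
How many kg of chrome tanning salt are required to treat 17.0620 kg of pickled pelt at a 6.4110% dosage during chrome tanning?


Formula: Chrome = substrate * pct / 100
Substituting: Chrome = 17.0620 * 6.4110 / 100
Result: 1.0938 kg


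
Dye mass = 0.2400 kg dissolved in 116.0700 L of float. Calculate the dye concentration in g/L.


Formula: Conc = dye_mass(kg) / volume(L) * 1000
Substituting: Conc = 0.2400 / 116.0700 * 1000
Result: 2.0677 g/L


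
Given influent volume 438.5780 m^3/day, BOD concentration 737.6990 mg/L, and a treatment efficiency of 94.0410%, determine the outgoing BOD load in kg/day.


Load_in = volume * conc / 1000 = 438.5780 * 737.6990 / 1000 = 323.5386 kg/day
Removed = Load_in * eff / 100 = 323.5386 * 94.0410 / 100 = 304.2589 kg/day
Load_out = Load_in - Removed = 323.5386 - 304.2589 = 19.2797 kg/day


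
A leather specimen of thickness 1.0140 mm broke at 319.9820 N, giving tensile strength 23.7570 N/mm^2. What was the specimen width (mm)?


Formula: w = F / (TS * t)
Substituting: w = 319.9820 / (23.7570 * 1.0140)
Result: 13.2830 mm


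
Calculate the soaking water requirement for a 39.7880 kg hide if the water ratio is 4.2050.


Formula: Water = hide_weight * ratio
Substituting: Water = 39.7880 * 4.2050
Result: 167.3085 kg


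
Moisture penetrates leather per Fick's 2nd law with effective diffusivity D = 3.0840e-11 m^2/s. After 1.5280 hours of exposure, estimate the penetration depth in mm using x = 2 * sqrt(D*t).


t = 1.5280 hr * 3600 = 5500.8000 s
D * t = 3.0840e-11 * 5500.8000 = 1.6964e-07
x = 2 * sqrt(D*t) = 2 * sqrt(1.6964e-07) = 8.2376e-04 m = 0.8238 mm


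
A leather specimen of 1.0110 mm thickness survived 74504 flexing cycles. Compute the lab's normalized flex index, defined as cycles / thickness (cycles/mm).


Formula: Index = cycles / thickness
Substituting: Index = 74504 / 1.0110
Result: 73693.3729 cycles/mm


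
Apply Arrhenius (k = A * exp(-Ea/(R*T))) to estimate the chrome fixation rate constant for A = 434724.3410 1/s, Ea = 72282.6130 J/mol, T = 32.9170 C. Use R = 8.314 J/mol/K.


T_K = T_C + 273.15 = 32.9170 + 273.15 = 306.0670 K
exponent = -Ea / (R * T_K) = -72282.6130 / (8.314 * 306.0670) = -28.4058
k = A * exp(exponent) = 434724.3410 * exp(-28.4058) = 2.0032e-07 1/s


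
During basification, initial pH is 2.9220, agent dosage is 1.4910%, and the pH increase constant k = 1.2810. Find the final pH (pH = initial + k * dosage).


Formula: pH_final = pH_initial + k * base_pct
Substituting: pH_final = 2.9220 + 1.2810 * 1.4910
Result: 4.8320


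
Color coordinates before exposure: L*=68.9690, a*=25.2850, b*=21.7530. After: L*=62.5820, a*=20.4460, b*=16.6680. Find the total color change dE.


dL = -6.3870, da = -4.8390, db = -5.0850
dE = sqrt((-6.3870)^2 + (-4.8390)^2 + (-5.0850)^2) = 9.4904


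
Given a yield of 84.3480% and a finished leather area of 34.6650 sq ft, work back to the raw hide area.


Formula: raw = finished * 100 / yield
Substituting: raw = 34.6650 * 100 / 84.3480
Result: 41.0976 sq ft


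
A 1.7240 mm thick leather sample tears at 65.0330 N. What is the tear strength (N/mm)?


Formula: Tear strength = force / thickness
Substituting: Tear strength = 65.0330 / 1.7240
Result: 37.7222 N/mm


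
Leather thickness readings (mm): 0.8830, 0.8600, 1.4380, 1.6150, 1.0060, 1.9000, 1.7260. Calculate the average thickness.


Formula: Average = sum / n
Substituting: Average = 9.4280 / 7
Result: 1.3469 mm


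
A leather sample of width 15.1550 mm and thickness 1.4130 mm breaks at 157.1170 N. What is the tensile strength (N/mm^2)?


Formula: TS = force / (width * thickness)
Substituting: TS = 157.1170 / (15.1550 * 1.4130)
Result: 7.3371 N/mm^2


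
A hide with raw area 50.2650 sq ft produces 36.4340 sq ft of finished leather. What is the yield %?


Formula: Yield = finished / raw * 100
Substituting: Yield = 36.4340 / 50.2650 * 100
Result: 72.4838 %


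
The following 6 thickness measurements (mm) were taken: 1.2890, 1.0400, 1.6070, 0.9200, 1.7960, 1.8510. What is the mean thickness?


Formula: Average = sum / n
Substituting: Average = 8.5030 / 6
Result: 1.4172 mm


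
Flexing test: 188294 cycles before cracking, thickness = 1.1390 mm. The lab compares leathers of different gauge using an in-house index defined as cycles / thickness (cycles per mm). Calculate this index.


Formula: Index = cycles / thickness
Substituting: Index = 188294 / 1.1390
Result: 165315.1888 cycles/mm


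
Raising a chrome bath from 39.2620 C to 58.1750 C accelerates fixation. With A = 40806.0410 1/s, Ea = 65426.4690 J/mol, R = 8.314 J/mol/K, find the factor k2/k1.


T1 = 39.2620 + 273.15 = 312.4120 K; T2 = 58.1750 + 273.15 = 331.3250 K
k1 = A * exp(-Ea/(R*T1)) = 40806.0410 * exp(-65426.4690/(8.314*312.4120)) = 4.6899e-07 1/s
k2 = A * exp(-Ea/(R*T2)) = 40806.0410 * exp(-65426.4690/(8.314*331.3250)) = 1.9752e-06 1/s
k2/k1 = 1.9752e-06 / 4.6899e-07 = 4.2117


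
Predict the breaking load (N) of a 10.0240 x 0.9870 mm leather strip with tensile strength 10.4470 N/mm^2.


Formula: F = TS * w * t
Substituting: F = 10.4470 * 10.0240 * 0.9870
Result: 103.3594 N


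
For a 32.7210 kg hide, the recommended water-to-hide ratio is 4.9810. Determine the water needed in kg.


Formula: Water = hide_weight * ratio
Substituting: Water = 32.7210 * 4.9810
Result: 162.9833 kg


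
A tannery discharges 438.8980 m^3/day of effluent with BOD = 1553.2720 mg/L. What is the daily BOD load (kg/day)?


Formula: BOD_load = volume * conc / 1000
Substituting: BOD_load = 438.8980 * 1553.2720 / 1000
Result: 681.7280 kg/day


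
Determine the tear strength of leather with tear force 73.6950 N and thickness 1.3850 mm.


Formula: Tear strength = force / thickness
Substituting: Tear strength = 73.6950 / 1.3850
Result: 53.2094 N/mm


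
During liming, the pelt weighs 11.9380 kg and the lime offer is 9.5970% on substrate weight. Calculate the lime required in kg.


Formula: Lime = substrate * pct / 100
Substituting: Lime = 11.9380 * 9.5970 / 100
Result: 1.1457 kg


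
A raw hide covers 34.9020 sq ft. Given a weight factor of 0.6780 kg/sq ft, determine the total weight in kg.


Formula: Weight = area * weight_per_sqft
Substituting: Weight = 34.9020 * 0.6780
Result: 23.6636 kg


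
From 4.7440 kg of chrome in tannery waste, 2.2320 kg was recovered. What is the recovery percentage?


Formula: Recovery = recovered / input * 100
Substituting: Recovery = 2.2320 / 4.7440 * 100
Result: 47.0489 %


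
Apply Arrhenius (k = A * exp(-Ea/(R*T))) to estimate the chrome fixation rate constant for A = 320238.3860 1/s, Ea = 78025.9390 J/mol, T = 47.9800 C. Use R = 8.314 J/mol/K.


T_K = T_C + 273.15 = 47.9800 + 273.15 = 321.1300 K
exponent = -Ea / (R * T_K) = -78025.9390 / (8.314 * 321.1300) = -29.2246
k = A * exp(exponent) = 320238.3860 * exp(-29.2246) = 6.5074e-08 1/s


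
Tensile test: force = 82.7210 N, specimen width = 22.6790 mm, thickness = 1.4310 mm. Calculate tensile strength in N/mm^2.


Formula: TS = force / (width * thickness)
Substituting: TS = 82.7210 / (22.6790 * 1.4310)
Result: 2.5489 N/mm^2


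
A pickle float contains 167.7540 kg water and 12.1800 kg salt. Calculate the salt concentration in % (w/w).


Formula: Conc = salt / (water + salt) * 100
Substituting: Conc = 12.1800 / (167.7540 + 12.1800) * 100
Result: 6.7691 %


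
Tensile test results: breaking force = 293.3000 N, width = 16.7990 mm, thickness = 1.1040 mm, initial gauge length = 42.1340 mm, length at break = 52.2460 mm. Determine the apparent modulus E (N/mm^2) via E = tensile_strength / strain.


TS = F / (w * t) = 293.3000 / (16.7990 * 1.1040) = 15.8146 N/mm^2
strain = (Lf - L0) / L0 = (52.2460 - 42.1340) / 42.1340 = 0.2400
E = TS / strain = 15.8146 / 0.2400 = 65.8954 N/mm^2


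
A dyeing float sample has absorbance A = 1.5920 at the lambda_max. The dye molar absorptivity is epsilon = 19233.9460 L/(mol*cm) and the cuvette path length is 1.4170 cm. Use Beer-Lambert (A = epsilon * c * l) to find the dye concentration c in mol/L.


Formula: c = A / (epsilon * l)
Substituting: c = 1.5920 / (19233.9460 * 1.4170)
Result: 5.8412e-05 mol/L


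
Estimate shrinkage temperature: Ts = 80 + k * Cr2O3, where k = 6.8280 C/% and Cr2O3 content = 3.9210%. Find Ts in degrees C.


Formula: Ts = 80 + k * Cr2O3
Substituting: Ts = 80 + 6.8280 * 3.9210
Result: 106.7726 C


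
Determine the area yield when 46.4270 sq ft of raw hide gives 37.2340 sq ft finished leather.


Formula: Yield = finished / raw * 100
Substituting: Yield = 37.2340 / 46.4270 * 100
Result: 80.1990 %


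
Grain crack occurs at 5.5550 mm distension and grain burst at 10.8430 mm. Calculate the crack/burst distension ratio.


Formula: Ratio = crack / burst
Substituting: Ratio = 5.5550 / 10.8430
Result: 0.5123


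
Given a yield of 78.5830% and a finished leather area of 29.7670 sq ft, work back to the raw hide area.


Formula: raw = finished * 100 / yield
Substituting: raw = 29.7670 * 100 / 78.5830
Result: 37.8797 sq ft


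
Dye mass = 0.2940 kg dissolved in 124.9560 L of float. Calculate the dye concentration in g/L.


Formula: Conc = dye_mass(kg) / volume(L) * 1000
Substituting: Conc = 0.2940 / 124.9560 * 1000
Result: 2.3528 g/L


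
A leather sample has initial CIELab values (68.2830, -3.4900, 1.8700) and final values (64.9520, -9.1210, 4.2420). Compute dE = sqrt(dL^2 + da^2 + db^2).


dL = -3.3310, da = -5.6310, db = 2.3720
dE = sqrt((-3.3310)^2 + (-5.6310)^2 + 2.3720^2) = 6.9592


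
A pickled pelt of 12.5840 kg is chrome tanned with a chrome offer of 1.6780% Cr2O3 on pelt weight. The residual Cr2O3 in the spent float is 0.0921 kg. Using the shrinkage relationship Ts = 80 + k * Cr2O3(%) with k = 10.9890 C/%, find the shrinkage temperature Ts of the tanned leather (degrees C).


Offered = pelt * offer_pct / 100 = 12.5840 * 1.6780 / 100 = 0.2112 kg
Uptake = offered - residual = 0.2112 - 0.0921 = 0.1191 kg
Cr2O3% on pelt = uptake / pelt * 100 = 0.1191 / 12.5840 * 100 = 0.9461 %
Ts = 80 + k * Cr2O3% = 80 + 10.9890 * 0.9461 = 90.3969 C


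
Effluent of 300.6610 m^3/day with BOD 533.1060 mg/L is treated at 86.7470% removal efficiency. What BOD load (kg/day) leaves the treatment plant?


Load_in = volume * conc / 1000 = 300.6610 * 533.1060 / 1000 = 160.2842 kg/day
Removed = Load_in * eff / 100 = 160.2842 * 86.7470 / 100 = 139.0417 kg/day
Load_out = Load_in - Removed = 160.2842 - 139.0417 = 21.2425 kg/day


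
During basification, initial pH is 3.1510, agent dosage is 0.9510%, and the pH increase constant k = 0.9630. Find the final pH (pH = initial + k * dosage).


Formula: pH_final = pH_initial + k * base_pct
Substituting: pH_final = 3.1510 + 0.9630 * 0.9510
Result: 4.0668


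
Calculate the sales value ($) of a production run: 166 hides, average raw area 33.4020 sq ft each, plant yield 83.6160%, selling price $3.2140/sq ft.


Raw_total = N * avg_area = 166 * 33.4020 = 5544.7320 sq ft
Finished = Raw_total * yield / 100 = 5544.7320 * 83.6160 / 100 = 4636.2831 sq ft
Value = Finished * price = 4636.2831 * 3.2140 = 14901.0139 $


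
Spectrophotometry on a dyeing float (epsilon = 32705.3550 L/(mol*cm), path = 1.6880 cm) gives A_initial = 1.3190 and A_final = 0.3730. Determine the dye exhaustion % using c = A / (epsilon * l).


c_initial = A_i / (epsilon * l) = 1.3190 / (32705.3550 * 1.6880) = 2.3892e-05 mol/L
c_final = A_f / (epsilon * l) = 0.3730 / (32705.3550 * 1.6880) = 6.7564e-06 mol/L
Exhaustion = (c_initial - c_final) / c_initial * 100 = (2.3892e-05 - 6.7564e-06) / 2.3892e-05 * 100 = 71.7210 %


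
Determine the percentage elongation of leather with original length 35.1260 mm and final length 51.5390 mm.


Formula: Elongation = (Lf - L0) / L0 * 100
Substituting: Elongation = (51.5390 - 35.1260) / 35.1260 * 100
Result: 46.7261 %


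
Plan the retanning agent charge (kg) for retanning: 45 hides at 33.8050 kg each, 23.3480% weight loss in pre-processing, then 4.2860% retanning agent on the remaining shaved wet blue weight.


Total_raw = N * avg_wt = 45 * 33.8050 = 1521.2250 kg
Substrate = Total_raw * (1 - loss/100) = 1521.2250 * (1 - 23.3480/100) = 1166.0494 kg
Retan = Substrate * pct / 100 = 1166.0494 * 4.2860 / 100 = 49.9769 kg


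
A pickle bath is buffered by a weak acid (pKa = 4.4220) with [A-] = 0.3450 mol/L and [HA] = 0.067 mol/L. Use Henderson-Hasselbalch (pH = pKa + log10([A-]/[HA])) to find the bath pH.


ratio = [A-] / [HA] = 0.3450 / 0.067 = 5.1493
log10(ratio) = 0.7117
pH = pKa + log10(ratio) = 4.4220 + 0.7117 = 5.1337


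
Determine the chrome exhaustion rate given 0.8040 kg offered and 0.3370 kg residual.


Formula: Uptake = (offered - residual) / offered * 100
Substituting: Uptake = (0.8040 - 0.3370) / 0.8040 * 100
Result: 58.0846 %


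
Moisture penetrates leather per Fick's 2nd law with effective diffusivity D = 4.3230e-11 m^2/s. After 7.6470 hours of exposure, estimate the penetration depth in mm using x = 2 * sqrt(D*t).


t = 7.6470 hr * 3600 = 27529.2000 s
D * t = 4.3230e-11 * 27529.2000 = 1.1901e-06
x = 2 * sqrt(D*t) = 2 * sqrt(1.1901e-06) = 0.00218182 m = 2.1818 mm


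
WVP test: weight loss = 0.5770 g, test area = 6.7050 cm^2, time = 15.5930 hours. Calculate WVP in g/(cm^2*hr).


Formula: WVP = loss / (area * time)
Substituting: WVP = 0.5770 / (6.7050 * 15.5930)
Result: 0.00551883 g/(cm^2*hr)


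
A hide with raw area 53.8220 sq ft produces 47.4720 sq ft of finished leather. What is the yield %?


Formula: Yield = finished / raw * 100
Substituting: Yield = 47.4720 / 53.8220 * 100
Result: 88.2019 %


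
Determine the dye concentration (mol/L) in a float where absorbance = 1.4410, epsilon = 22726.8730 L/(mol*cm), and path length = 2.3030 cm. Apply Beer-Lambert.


Formula: c = A / (epsilon * l)
Substituting: c = 1.4410 / (22726.8730 * 2.3030)
Result: 2.7532e-05 mol/L


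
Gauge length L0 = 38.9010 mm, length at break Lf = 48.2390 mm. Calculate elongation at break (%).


Formula: Elongation = (Lf - L0) / L0 * 100
Substituting: Elongation = (48.2390 - 38.9010) / 38.9010 * 100
Result: 24.0045 %


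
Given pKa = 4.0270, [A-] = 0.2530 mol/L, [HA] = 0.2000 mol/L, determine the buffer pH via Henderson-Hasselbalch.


ratio = [A-] / [HA] = 0.2530 / 0.2000 = 1.2650
log10(ratio) = 0.1021
pH = pKa + log10(ratio) = 4.0270 + 0.1021 = 4.1291


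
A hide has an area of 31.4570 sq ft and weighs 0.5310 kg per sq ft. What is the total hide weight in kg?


Formula: Weight = area * weight_per_sqft
Substituting: Weight = 31.4570 * 0.5310
Result: 16.7037 kg


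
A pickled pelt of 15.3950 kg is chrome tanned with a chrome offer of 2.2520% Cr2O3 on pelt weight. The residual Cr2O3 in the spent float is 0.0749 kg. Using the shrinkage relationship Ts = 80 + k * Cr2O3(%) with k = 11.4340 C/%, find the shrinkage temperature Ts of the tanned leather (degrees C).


Offered = pelt * offer_pct / 100 = 15.3950 * 2.2520 / 100 = 0.3467 kg
Uptake = offered - residual = 0.3467 - 0.0749 = 0.2718 kg
Cr2O3% on pelt = uptake / pelt * 100 = 0.2718 / 15.3950 * 100 = 1.7655 %
Ts = 80 + k * Cr2O3% = 80 + 11.4340 * 1.7655 = 100.1865 C


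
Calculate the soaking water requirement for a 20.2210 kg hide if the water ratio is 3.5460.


Formula: Water = hide_weight * ratio
Substituting: Water = 20.2210 * 3.5460
Result: 71.7037 kg


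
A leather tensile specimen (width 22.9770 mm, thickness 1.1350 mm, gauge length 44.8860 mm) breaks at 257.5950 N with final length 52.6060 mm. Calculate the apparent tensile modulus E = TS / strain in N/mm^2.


TS = F / (w * t) = 257.5950 / (22.9770 * 1.1350) = 9.8775 N/mm^2
strain = (Lf - L0) / L0 = (52.6060 - 44.8860) / 44.8860 = 0.1720
E = TS / strain = 9.8775 / 0.1720 = 57.4304 N/mm^2


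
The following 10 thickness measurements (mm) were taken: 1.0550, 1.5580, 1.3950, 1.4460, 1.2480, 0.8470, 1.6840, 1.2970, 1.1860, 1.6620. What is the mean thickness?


Formula: Average = sum / n
Substituting: Average = 13.3780 / 10
Result: 1.3378 mm


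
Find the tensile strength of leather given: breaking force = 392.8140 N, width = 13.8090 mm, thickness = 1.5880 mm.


Formula: TS = force / (width * thickness)
Substituting: TS = 392.8140 / (13.8090 * 1.5880)
Result: 17.9132 N/mm^2


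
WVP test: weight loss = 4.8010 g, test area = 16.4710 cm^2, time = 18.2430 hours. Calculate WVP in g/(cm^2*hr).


Formula: WVP = loss / (area * time)
Substituting: WVP = 4.8010 / (16.4710 * 18.2430)
Result: 0.0159777 g/(cm^2*hr)


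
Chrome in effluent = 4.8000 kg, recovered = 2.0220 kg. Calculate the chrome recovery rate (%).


Formula: Recovery = recovered / input * 100
Substituting: Recovery = 2.0220 / 4.8000 * 100
Result: 42.1250 %


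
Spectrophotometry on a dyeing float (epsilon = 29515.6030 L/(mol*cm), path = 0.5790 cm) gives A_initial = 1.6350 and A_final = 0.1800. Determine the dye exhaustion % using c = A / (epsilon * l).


c_initial = A_i / (epsilon * l) = 1.6350 / (29515.6030 * 0.5790) = 9.5673e-05 mol/L
c_final = A_f / (epsilon * l) = 0.1800 / (29515.6030 * 0.5790) = 1.0533e-05 mol/L
Exhaustion = (c_initial - c_final) / c_initial * 100 = (9.5673e-05 - 1.0533e-05) / 9.5673e-05 * 100 = 88.9908 %


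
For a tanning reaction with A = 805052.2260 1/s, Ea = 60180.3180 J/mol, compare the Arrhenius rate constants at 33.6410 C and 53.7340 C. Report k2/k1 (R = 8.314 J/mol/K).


T1 = 33.6410 + 273.15 = 306.7910 K; T2 = 53.7340 + 273.15 = 326.8840 K
k1 = A * exp(-Ea/(R*T1)) = 805052.2260 * exp(-60180.3180/(8.314*306.7910)) = 4.5611e-05 1/s
k2 = A * exp(-Ea/(R*T2)) = 805052.2260 * exp(-60180.3180/(8.314*326.8840)) = 1.9450e-04 1/s
k2/k1 = 1.9450e-04 / 4.5611e-05 = 4.2643


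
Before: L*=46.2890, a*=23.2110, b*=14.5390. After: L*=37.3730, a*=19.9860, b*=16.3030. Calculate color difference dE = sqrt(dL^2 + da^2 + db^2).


dL = -8.9160, da = -3.2250, db = 1.7640
dE = sqrt((-8.9160)^2 + (-3.2250)^2 + 1.7640^2) = 9.6440


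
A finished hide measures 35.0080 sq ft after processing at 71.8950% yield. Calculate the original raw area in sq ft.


Formula: raw = finished * 100 / yield
Substituting: raw = 35.0080 * 100 / 71.8950
Result: 48.6932 sq ft


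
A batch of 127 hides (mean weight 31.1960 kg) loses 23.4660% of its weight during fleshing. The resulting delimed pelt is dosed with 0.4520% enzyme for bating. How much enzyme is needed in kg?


Total_raw = N * avg_wt = 127 * 31.1960 = 3961.8920 kg
Substrate = Total_raw * (1 - loss/100) = 3961.8920 * (1 - 23.4660/100) = 3032.1944 kg
Enzyme = Substrate * pct / 100 = 3032.1944 * 0.4520 / 100 = 13.7055 kg


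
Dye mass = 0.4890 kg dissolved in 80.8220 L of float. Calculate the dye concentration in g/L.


Formula: Conc = dye_mass(kg) / volume(L) * 1000
Substituting: Conc = 0.4890 / 80.8220 * 1000
Result: 6.0503 g/L


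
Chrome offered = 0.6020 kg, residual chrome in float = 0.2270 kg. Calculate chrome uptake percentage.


Formula: Uptake = (offered - residual) / offered * 100
Substituting: Uptake = (0.6020 - 0.2270) / 0.6020 * 100
Result: 62.2924 %


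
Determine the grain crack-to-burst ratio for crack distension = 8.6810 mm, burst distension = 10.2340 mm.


Formula: Ratio = crack / burst
Substituting: Ratio = 8.6810 / 10.2340
Result: 0.8483


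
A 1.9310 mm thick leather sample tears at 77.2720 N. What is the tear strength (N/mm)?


Formula: Tear strength = force / thickness
Substituting: Tear strength = 77.2720 / 1.9310
Result: 40.0166 N/mm


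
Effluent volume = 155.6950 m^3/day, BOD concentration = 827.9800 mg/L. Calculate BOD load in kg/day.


Formula: BOD_load = volume * conc / 1000
Substituting: BOD_load = 155.6950 * 827.9800 / 1000
Result: 128.9123 kg/day


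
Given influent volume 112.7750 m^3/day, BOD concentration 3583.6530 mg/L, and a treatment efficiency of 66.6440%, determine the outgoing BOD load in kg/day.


Load_in = volume * conc / 1000 = 112.7750 * 3583.6530 / 1000 = 404.1465 kg/day
Removed = Load_in * eff / 100 = 404.1465 * 66.6440 / 100 = 269.3394 kg/day
Load_out = Load_in - Removed = 404.1465 - 269.3394 = 134.8071 kg/day


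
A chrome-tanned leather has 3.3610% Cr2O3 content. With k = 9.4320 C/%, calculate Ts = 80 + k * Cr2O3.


Formula: Ts = 80 + k * Cr2O3
Substituting: Ts = 80 + 9.4320 * 3.3610
Result: 111.7010 C


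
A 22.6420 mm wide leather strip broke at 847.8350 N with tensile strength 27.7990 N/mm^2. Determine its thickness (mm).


Formula: t = F / (TS * w)
Substituting: t = 847.8350 / (27.7990 * 22.6420)
Result: 1.3470 mm


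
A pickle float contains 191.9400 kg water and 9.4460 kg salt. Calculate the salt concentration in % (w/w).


Formula: Conc = salt / (water + salt) * 100
Substituting: Conc = 9.4460 / (191.9400 + 9.4460) * 100
Result: 4.6905 %


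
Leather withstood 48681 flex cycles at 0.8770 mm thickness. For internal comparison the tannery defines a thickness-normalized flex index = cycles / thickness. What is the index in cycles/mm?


Formula: Index = cycles / thickness
Substituting: Index = 48681 / 0.8770
Result: 55508.5519 cycles/mm


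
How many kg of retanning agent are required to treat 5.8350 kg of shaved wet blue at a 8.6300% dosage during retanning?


Formula: Retan = substrate * pct / 100
Substituting: Retan = 5.8350 * 8.6300 / 100
Result: 0.5036 kg


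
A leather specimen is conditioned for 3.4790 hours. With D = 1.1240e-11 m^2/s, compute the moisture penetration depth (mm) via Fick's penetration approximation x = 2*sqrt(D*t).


t = 3.4790 hr * 3600 = 12524.4000 s
D * t = 1.1240e-11 * 12524.4000 = 1.4077e-07
x = 2 * sqrt(D*t) = 2 * sqrt(1.4077e-07) = 7.5040e-04 m = 0.7504 mm


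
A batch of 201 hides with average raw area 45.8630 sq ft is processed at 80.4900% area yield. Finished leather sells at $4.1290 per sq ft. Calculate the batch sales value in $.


Raw_total = N * avg_area = 201 * 45.8630 = 9218.4630 sq ft
Finished = Raw_total * yield / 100 = 9218.4630 * 80.4900 / 100 = 7419.9409 sq ft
Value = Finished * price = 7419.9409 * 4.1290 = 30636.9358 $


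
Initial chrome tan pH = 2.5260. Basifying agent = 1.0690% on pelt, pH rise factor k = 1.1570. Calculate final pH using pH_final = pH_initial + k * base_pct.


Formula: pH_final = pH_initial + k * base_pct
Substituting: pH_final = 2.5260 + 1.1570 * 1.0690
Result: 3.7628


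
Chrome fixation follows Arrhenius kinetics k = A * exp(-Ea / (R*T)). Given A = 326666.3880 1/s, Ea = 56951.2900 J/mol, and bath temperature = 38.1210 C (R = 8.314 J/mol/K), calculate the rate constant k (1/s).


T_K = T_C + 273.15 = 38.1210 + 273.15 = 311.2710 K
exponent = -Ea / (R * T_K) = -56951.2900 / (8.314 * 311.2710) = -22.0067
k = A * exp(exponent) = 326666.3880 * exp(-22.0067) = 9.0514e-05 1/s


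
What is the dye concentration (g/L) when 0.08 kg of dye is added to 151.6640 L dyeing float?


Formula: Conc = dye_mass(kg) / volume(L) * 1000
Substituting: Conc = 0.08 / 151.6640 * 1000
Result: 0.5275 g/L


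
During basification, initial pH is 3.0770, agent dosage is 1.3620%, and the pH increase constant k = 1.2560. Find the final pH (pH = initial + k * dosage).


Formula: pH_final = pH_initial + k * base_pct
Substituting: pH_final = 3.0770 + 1.2560 * 1.3620
Result: 4.7877


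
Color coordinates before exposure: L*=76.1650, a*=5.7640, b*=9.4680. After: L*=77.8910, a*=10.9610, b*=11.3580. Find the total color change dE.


dL = 1.7260, da = 5.1970, db = 1.8900
dE = sqrt(1.7260^2 + 5.1970^2 + 1.8900^2) = 5.7931


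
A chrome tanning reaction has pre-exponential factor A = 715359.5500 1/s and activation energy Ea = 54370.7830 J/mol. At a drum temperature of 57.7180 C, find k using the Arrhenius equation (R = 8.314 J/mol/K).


T_K = T_C + 273.15 = 57.7180 + 273.15 = 330.8680 K
exponent = -Ea / (R * T_K) = -54370.7830 / (8.314 * 330.8680) = -19.7652
k = A * exp(exponent) = 715359.5500 * exp(-19.7652) = 0.00186473 1/s


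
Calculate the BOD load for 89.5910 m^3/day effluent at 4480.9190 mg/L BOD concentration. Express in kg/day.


Formula: BOD_load = volume * conc / 1000
Substituting: BOD_load = 89.5910 * 4480.9190 / 1000
Result: 401.4500 kg/day


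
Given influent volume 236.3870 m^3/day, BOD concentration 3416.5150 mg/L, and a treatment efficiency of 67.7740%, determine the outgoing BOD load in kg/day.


Load_in = volume * conc / 1000 = 236.3870 * 3416.5150 / 1000 = 807.6197 kg/day
Removed = Load_in * eff / 100 = 807.6197 * 67.7740 / 100 = 547.3562 kg/day
Load_out = Load_in - Removed = 807.6197 - 547.3562 = 260.2635 kg/day


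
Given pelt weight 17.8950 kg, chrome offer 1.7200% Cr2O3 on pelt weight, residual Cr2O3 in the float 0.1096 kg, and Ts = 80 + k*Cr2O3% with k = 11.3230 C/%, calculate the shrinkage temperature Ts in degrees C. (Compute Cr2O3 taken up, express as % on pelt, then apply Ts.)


Offered = pelt * offer_pct / 100 = 17.8950 * 1.7200 / 100 = 0.3078 kg
Uptake = offered - residual = 0.3078 - 0.1096 = 0.1982 kg
Cr2O3% on pelt = uptake / pelt * 100 = 0.1982 / 17.8950 * 100 = 1.1075 %
Ts = 80 + k * Cr2O3% = 80 + 11.3230 * 1.1075 = 92.5407 C


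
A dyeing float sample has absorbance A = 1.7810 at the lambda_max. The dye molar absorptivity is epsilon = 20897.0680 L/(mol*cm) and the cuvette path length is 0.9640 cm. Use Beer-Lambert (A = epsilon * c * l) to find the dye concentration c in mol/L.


Formula: c = A / (epsilon * l)
Substituting: c = 1.7810 / (20897.0680 * 0.9640)
Result: 8.8410e-05 mol/L


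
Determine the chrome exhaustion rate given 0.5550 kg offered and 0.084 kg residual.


Formula: Uptake = (offered - residual) / offered * 100
Substituting: Uptake = (0.5550 - 0.084) / 0.5550 * 100
Result: 84.8649 %


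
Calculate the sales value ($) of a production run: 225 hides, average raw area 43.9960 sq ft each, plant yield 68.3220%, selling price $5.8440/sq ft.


Raw_total = N * avg_area = 225 * 43.9960 = 9899.1000 sq ft
Finished = Raw_total * yield / 100 = 9899.1000 * 68.3220 / 100 = 6763.2631 sq ft
Value = Finished * price = 6763.2631 * 5.8440 = 39524.5096 $


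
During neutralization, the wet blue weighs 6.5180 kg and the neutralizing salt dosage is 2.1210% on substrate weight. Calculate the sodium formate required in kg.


Formula: Neutralizer = substrate * pct / 100
Substituting: Neutralizer = 6.5180 * 2.1210 / 100
Result: 0.1382 kg


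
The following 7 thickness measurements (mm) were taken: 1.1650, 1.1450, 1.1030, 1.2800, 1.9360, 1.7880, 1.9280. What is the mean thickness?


Formula: Average = sum / n
Substituting: Average = 10.3450 / 7
Result: 1.4779 mm


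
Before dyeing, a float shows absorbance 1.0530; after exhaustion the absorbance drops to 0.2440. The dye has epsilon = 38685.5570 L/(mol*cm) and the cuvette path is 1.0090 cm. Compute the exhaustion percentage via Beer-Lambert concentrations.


c_initial = A_i / (epsilon * l) = 1.0530 / (38685.5570 * 1.0090) = 2.6977e-05 mol/L
c_final = A_f / (epsilon * l) = 0.2440 / (38685.5570 * 1.0090) = 6.2510e-06 mol/L
Exhaustion = (c_initial - c_final) / c_initial * 100 = (2.6977e-05 - 6.2510e-06) / 2.6977e-05 * 100 = 76.8281 %


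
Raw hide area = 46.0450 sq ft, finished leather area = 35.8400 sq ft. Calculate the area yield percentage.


Formula: Yield = finished / raw * 100
Substituting: Yield = 35.8400 / 46.0450 * 100
Result: 77.8369 %


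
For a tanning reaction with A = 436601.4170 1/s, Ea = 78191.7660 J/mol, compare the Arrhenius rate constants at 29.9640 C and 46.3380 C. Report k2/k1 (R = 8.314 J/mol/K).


T1 = 29.9640 + 273.15 = 303.1140 K; T2 = 46.3380 + 273.15 = 319.4880 K
k1 = A * exp(-Ea/(R*T1)) = 436601.4170 * exp(-78191.7660/(8.314*303.1140)) = 1.4624e-08 1/s
k2 = A * exp(-Ea/(R*T2)) = 436601.4170 * exp(-78191.7660/(8.314*319.4880)) = 7.1725e-08 1/s
k2/k1 = 7.1725e-08 / 1.4624e-08 = 4.9046


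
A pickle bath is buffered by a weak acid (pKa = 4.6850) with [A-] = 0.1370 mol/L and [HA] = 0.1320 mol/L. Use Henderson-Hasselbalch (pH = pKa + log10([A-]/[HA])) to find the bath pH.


ratio = [A-] / [HA] = 0.1370 / 0.1320 = 1.0379
log10(ratio) = 0.0161466
pH = pKa + log10(ratio) = 4.6850 + 0.0161466 = 4.7011


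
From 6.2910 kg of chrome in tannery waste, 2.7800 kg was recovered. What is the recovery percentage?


Formula: Recovery = recovered / input * 100
Substituting: Recovery = 2.7800 / 6.2910 * 100
Result: 44.1901 %


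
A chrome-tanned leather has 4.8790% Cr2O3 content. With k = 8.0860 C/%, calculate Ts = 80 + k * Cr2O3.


Formula: Ts = 80 + k * Cr2O3
Substituting: Ts = 80 + 8.0860 * 4.8790
Result: 119.4516 C


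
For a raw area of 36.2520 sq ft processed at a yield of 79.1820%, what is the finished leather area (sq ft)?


Formula: finished = raw * yield / 100
Substituting: finished = 36.2520 * 79.1820 / 100
Result: 28.7051 sq ft


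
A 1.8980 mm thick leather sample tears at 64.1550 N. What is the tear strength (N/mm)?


Formula: Tear strength = force / thickness
Substituting: Tear strength = 64.1550 / 1.8980
Result: 33.8014 N/mm


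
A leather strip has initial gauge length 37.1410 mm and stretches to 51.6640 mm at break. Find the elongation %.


Formula: Elongation = (Lf - L0) / L0 * 100
Substituting: Elongation = (51.6640 - 37.1410) / 37.1410 * 100
Result: 39.1023 %


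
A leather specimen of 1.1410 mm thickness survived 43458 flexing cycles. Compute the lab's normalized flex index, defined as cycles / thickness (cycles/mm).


Formula: Index = cycles / thickness
Substituting: Index = 43458 / 1.1410
Result: 38087.6424 cycles/mm


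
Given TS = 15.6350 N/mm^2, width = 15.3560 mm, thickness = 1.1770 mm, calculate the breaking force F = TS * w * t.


Formula: F = TS * w * t
Substituting: F = 15.6350 * 15.3560 * 1.1770
Result: 282.5872 N


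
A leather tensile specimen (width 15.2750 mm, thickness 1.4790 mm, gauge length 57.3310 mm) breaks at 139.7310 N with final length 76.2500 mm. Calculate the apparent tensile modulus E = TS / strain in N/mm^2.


TS = F / (w * t) = 139.7310 / (15.2750 * 1.4790) = 6.1851 N/mm^2
strain = (Lf - L0) / L0 = (76.2500 - 57.3310) / 57.3310 = 0.3300
E = TS / strain = 6.1851 / 0.3300 = 18.7428 N/mm^2


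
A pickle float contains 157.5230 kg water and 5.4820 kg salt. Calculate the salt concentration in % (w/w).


Formula: Conc = salt / (water + salt) * 100
Substituting: Conc = 5.4820 / (157.5230 + 5.4820) * 100
Result: 3.3631 %


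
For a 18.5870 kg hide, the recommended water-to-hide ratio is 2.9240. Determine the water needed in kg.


Formula: Water = hide_weight * ratio
Substituting: Water = 18.5870 * 2.9240
Result: 54.3484 kg


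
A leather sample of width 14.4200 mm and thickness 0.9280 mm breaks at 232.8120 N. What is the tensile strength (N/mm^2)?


Formula: TS = force / (width * thickness)
Substituting: TS = 232.8120 / (14.4200 * 0.9280)
Result: 17.3977 N/mm^2
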